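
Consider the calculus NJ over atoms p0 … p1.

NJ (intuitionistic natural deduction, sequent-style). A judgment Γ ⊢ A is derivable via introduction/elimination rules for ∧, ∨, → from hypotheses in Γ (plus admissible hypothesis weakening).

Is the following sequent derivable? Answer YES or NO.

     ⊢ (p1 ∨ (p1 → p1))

Derivation (root first):
[∨I₂]  ⊢ (p1 ∨ (p1 → p1))
  [→I]  ⊢ (p1 → p1)
    [Ax] p1 ⊢ p1

Result: YES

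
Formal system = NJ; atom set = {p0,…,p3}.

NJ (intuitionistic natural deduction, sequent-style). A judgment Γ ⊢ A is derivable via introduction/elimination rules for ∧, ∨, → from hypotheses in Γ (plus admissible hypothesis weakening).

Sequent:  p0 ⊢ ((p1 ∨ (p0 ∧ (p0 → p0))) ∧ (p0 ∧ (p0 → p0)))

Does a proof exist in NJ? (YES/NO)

Derivation (root first):
[∧I] p0 ⊢ ((p1 ∨ (p0 ∧ (p0 → p0))) ∧ (p0 ∧ (p0 → p0)))
  [∨I₂] p0 ⊢ (p1 ∨ (p0 ∧ (p0 → p0)))
    [∧I] p0 ⊢ (p0 ∧ (p0 → p0))
      [Ax] p0 ⊢ p0
      [→I]  ⊢ (p0 → p0)
        [Ax] p0 ⊢ p0
  [∧I] p0 ⊢ (p0 ∧ (p0 → p0))
    [Ax] p0 ⊢ p0
    [→I]  ⊢ (p0 → p0)
      [Ax] p0 ⊢ p0

Result: YES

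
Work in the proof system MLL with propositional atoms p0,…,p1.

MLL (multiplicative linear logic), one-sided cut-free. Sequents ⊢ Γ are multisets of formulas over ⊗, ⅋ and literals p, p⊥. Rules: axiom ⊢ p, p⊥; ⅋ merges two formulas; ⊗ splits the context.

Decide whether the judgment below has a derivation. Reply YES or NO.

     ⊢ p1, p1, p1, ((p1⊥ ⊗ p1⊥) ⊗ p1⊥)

Derivation trace:
[⊗]  ⊢ p1, p1, p1, ((p1⊥ ⊗ p1⊥) ⊗ p1⊥)
  [⊗]  ⊢ p1, p1, (p1⊥ ⊗ p1⊥)
    [Ax]  ⊢ p1, p1⊥
    [Ax]  ⊢ p1, p1⊥
  [Ax]  ⊢ p1, p1⊥

Result: YES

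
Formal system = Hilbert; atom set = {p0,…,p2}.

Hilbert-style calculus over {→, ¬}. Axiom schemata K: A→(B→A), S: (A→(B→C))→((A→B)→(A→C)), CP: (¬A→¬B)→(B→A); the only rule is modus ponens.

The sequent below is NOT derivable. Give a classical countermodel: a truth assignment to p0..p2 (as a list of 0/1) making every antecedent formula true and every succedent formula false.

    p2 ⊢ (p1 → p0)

Enumerate valuations to refute Γ ⊢ Δ:
  v=000: Γ:[p2=F] Δ:[(p1 → p0)=T] refutes=False
  v=001: Γ:[p2=T] Δ:[(p1 → p0)=T] refutes=False
  v=010: Γ:[p2=F] Δ:[(p1 → p0)=F] refutes=False
  v=011: Γ:[p2=T] Δ:[(p1 → p0)=F] refutes=True  ← countermodel

Result: [0, 1, 1]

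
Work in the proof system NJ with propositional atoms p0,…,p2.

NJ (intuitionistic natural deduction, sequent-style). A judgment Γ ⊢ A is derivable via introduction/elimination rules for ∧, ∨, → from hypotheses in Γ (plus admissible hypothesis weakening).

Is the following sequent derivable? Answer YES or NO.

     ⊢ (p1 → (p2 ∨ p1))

Derivation trace:
[→I]  ⊢ (p1 → (p2 ∨ p1))
  [∨I₂] p1 ⊢ (p2 ∨ p1)
    [Ax] p1 ⊢ p1

Result: YES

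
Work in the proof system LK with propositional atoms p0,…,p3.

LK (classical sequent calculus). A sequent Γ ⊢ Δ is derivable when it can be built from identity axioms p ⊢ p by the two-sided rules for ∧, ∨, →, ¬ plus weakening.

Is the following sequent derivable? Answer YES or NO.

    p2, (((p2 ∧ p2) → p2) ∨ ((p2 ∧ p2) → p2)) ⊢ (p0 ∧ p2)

Search for a countermodel by truth-table:
  v=0000: Γ:[p2=F, (((p2 ∧ p2) → p2) ∨ ((p2 ∧ p2) → p2))=T] Δ:[(p0 ∧ p2)=F] refutes=False
  v=0001: Γ:[p2=F, (((p2 ∧ p2) → p2) ∨ ((p2 ∧ p2) → p2))=T] Δ:[(p0 ∧ p2)=F] refutes=False
  v=0010: Γ:[p2=T, (((p2 ∧ p2) → p2) ∨ ((p2 ∧ p2) → p2))=T] Δ:[(p0 ∧ p2)=F] refutes=True  ← countermodel

Result: NO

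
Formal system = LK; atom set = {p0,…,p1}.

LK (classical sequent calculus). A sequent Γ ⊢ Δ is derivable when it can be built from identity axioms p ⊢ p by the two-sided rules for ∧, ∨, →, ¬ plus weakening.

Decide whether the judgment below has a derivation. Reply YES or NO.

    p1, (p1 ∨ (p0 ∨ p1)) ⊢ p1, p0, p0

Derivation (root first):
[WR] p1, (p1 ∨ (p0 ∨ p1)) ⊢ p1, p0, p0
  [∨L] p1, (p1 ∨ (p0 ∨ p1)) ⊢ p1, p0
    [WL] p1, p1 ⊢ p1
      [Ax] p1 ⊢ p1
    [∨L] (p0 ∨ p1) ⊢ p1, p0
      [Ax] p0 ⊢ p0
      [Ax] p1 ⊢ p1

Result: YES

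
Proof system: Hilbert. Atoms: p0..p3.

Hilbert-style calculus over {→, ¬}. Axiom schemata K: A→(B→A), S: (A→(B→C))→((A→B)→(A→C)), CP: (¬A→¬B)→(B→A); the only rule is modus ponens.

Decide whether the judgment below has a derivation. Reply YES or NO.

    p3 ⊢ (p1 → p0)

Search for a countermodel by truth-table:
  v=0000: Γ:[p3=F] Δ:[(p1 → p0)=T] refutes=False
  v=0001: Γ:[p3=T] Δ:[(p1 → p0)=T] refutes=False
  v=0010: Γ:[p3=F] Δ:[(p1 → p0)=T] refutes=False
  v=0011: Γ:[p3=T] Δ:[(p1 → p0)=T] refutes=False
  v=0100: Γ:[p3=F] Δ:[(p1 → p0)=F] refutes=False
  v=0101: Γ:[p3=T] Δ:[(p1 → p0)=F] refutes=True  ← countermodel

Result: NO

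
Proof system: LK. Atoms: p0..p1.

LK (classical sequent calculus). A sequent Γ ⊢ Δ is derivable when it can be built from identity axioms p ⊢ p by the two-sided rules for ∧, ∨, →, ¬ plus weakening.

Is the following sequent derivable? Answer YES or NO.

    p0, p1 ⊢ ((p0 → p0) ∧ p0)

Derivation trace:
[WL] p0, p1 ⊢ ((p0 → p0) ∧ p0)
  [∧R] p0 ⊢ ((p0 → p0) ∧ p0)
    [→R]  ⊢ (p0 → p0)
      [Ax] p0 ⊢ p0
    [Ax] p0 ⊢ p0

Result: YES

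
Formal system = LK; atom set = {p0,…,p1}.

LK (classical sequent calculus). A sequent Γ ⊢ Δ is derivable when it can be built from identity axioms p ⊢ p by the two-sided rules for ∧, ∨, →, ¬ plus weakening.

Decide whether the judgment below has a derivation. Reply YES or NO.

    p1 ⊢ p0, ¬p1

Truth-table refutation:
  v=00: Γ:[p1=F] Δ:[p0=F, ¬p1=T] refutes=False
  v=01: Γ:[p1=T] Δ:[p0=F, ¬p1=F] refutes=True  ← countermodel

Result: NO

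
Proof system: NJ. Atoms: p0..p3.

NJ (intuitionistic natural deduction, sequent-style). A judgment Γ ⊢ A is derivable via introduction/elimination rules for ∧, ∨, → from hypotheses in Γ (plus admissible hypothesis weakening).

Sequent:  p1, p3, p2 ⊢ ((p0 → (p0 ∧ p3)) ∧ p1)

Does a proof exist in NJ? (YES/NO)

Derivation (root first):
[Wk] p1, p3, p2 ⊢ ((p0 → (p0 ∧ p3)) ∧ p1)
  [∧I] p1, p3 ⊢ ((p0 → (p0 ∧ p3)) ∧ p1)
    [→I] p3 ⊢ (p0 → (p0 ∧ p3))
      [∧I] p3, p0 ⊢ (p0 ∧ p3)
        [Ax] p0 ⊢ p0
        [Ax] p3 ⊢ p3
    [Ax] p1 ⊢ p1

Result: YES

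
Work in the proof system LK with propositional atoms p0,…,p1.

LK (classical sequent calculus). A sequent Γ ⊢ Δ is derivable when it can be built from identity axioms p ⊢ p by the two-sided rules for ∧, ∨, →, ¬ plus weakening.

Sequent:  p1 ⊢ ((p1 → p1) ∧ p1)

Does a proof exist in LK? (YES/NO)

Proof tree:
[∧R] p1 ⊢ ((p1 → p1) ∧ p1)
  [→R]  ⊢ (p1 → p1)
    [Ax] p1 ⊢ p1
  [Ax] p1 ⊢ p1

Result: YES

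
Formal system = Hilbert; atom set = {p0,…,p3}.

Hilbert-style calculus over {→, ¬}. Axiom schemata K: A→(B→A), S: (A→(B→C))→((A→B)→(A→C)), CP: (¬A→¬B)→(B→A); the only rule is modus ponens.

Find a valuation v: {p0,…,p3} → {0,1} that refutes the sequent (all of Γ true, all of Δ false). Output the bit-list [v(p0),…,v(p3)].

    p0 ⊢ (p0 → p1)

Enumerate valuations to refute Γ ⊢ Δ:
  v=0000: Γ:[p0=F] Δ:[(p0 → p1)=T] refutes=False
  v=0001: Γ:[p0=F] Δ:[(p0 → p1)=T] refutes=False
  v=0010: Γ:[p0=F] Δ:[(p0 → p1)=T] refutes=False
  v=0011: Γ:[p0=F] Δ:[(p0 → p1)=T] refutes=False
  v=0100: Γ:[p0=F] Δ:[(p0 → p1)=T] refutes=False
  v=0101: Γ:[p0=F] Δ:[(p0 → p1)=T] refutes=False
  v=0110: Γ:[p0=F] Δ:[(p0 → p1)=T] refutes=False
  v=0111: Γ:[p0=F] Δ:[(p0 → p1)=T] refutes=False
  v=1000: Γ:[p0=T] Δ:[(p0 → p1)=F] refutes=True  ← countermodel

Result: [1, 0, 0, 0]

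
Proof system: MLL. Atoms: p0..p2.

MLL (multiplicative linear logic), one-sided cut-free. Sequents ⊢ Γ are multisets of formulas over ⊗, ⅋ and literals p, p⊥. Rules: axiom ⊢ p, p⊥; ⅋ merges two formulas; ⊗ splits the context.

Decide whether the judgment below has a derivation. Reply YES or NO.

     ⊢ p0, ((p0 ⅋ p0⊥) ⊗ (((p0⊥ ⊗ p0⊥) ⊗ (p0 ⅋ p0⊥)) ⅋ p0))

Derivation trace:
[⊗]  ⊢ p0, ((p0 ⅋ p0⊥) ⊗ (((p0⊥ ⊗ p0⊥) ⊗ (p0 ⅋ p0⊥)) ⅋ p0))
  [⅋]  ⊢ (p0 ⅋ p0⊥)
    [Ax]  ⊢ p0, p0⊥
  [⅋]  ⊢ p0, (((p0⊥ ⊗ p0⊥) ⊗ (p0 ⅋ p0⊥)) ⅋ p0)
    [⊗]  ⊢ p0, p0, ((p0⊥ ⊗ p0⊥) ⊗ (p0 ⅋ p0⊥))
      [⊗]  ⊢ p0, p0, (p0⊥ ⊗ p0⊥)
        [Ax]  ⊢ p0, p0⊥
        [Ax]  ⊢ p0, p0⊥
      [⅋]  ⊢ (p0 ⅋ p0⊥)
        [Ax]  ⊢ p0, p0⊥

Result: YES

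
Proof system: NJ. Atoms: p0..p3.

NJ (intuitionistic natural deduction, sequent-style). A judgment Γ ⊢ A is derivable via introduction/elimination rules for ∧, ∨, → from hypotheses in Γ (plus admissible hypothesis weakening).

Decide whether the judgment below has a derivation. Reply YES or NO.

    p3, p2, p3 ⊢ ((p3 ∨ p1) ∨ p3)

Derivation (root first):
[Wk] p3, p2, p3 ⊢ ((p3 ∨ p1) ∨ p3)
  [∨I₁] p3, p2 ⊢ ((p3 ∨ p1) ∨ p3)
    [Wk] p3, p2 ⊢ (p3 ∨ p1)
      [∨I₁] p3 ⊢ (p3 ∨ p1)
        [Ax] p3 ⊢ p3

Result: YES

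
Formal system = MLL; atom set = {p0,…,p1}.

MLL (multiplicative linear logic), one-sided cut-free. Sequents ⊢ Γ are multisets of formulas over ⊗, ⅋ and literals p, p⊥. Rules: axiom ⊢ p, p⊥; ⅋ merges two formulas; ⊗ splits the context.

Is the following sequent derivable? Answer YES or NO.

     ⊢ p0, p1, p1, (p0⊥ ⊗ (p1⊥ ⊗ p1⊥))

Derivation (root first):
[⊗]  ⊢ p0, p1, p1, (p0⊥ ⊗ (p1⊥ ⊗ p1⊥))
  [Ax]  ⊢ p0, p0⊥
  [⊗]  ⊢ p1, p1, (p1⊥ ⊗ p1⊥)
    [Ax]  ⊢ p1, p1⊥
    [Ax]  ⊢ p1, p1⊥

Result: YES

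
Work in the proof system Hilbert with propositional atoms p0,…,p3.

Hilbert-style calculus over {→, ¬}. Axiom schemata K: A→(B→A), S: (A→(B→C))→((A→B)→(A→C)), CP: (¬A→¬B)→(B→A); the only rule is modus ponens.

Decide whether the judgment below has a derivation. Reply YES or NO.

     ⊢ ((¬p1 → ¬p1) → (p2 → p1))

Enumerate valuations to refute Γ ⊢ Δ:
  v=0000: Γ:[] Δ:[((¬p1 → ¬p1) → (p2 → p1))=T] refutes=False
  v=0001: Γ:[] Δ:[((¬p1 → ¬p1) → (p2 → p1))=T] refutes=False
  v=0010: Γ:[] Δ:[((¬p1 → ¬p1) → (p2 → p1))=F] refutes=True  ← countermodel

Result: NO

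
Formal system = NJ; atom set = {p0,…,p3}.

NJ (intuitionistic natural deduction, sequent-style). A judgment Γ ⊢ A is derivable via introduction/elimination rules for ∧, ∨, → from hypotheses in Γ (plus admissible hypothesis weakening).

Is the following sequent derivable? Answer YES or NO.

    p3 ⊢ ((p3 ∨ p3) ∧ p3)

Derivation trace:
[∧I] p3 ⊢ ((p3 ∨ p3) ∧ p3)
  [∨I₂] p3 ⊢ (p3 ∨ p3)
    [Ax] p3 ⊢ p3
  [Ax] p3 ⊢ p3

Result: YES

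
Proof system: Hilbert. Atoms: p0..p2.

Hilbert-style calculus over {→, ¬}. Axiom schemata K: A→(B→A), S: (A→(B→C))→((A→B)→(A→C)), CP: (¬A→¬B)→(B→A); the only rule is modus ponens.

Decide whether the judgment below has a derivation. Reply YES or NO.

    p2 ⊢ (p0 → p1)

Enumerate valuations to refute Γ ⊢ Δ:
  v=000: Γ:[p2=F] Δ:[(p0 → p1)=T] refutes=False
  v=001: Γ:[p2=T] Δ:[(p0 → p1)=T] refutes=False
  v=010: Γ:[p2=F] Δ:[(p0 → p1)=T] refutes=False
  v=011: Γ:[p2=T] Δ:[(p0 → p1)=T] refutes=False
  v=100: Γ:[p2=F] Δ:[(p0 → p1)=F] refutes=False
  v=101: Γ:[p2=T] Δ:[(p0 → p1)=F] refutes=True  ← countermodel

Result: NO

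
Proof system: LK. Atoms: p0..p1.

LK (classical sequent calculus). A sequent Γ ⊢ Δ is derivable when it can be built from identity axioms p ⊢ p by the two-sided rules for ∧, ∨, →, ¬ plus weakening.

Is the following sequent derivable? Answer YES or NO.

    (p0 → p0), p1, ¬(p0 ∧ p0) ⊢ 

Truth-table refutation:
  v=00: Γ:[(p0 → p0)=T, p1=F, ¬(p0 ∧ p0)=T] Δ:[] refutes=False
  v=01: Γ:[(p0 → p0)=T, p1=T, ¬(p0 ∧ p0)=T] Δ:[] refutes=True  ← countermodel

Result: NO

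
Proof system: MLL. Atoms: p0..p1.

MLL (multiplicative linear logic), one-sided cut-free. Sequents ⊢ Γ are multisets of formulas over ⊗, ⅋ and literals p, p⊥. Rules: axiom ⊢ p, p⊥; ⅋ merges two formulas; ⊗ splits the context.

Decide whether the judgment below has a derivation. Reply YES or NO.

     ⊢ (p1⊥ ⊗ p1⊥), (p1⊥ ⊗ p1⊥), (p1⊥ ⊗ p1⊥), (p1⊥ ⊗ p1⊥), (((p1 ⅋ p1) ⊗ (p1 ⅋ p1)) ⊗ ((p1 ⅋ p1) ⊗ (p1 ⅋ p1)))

Proof tree:
[⊗]  ⊢ (p1⊥ ⊗ p1⊥), (p1⊥ ⊗ p1⊥), (p1⊥ ⊗ p1⊥), (p1⊥ ⊗ p1⊥), (((p1 ⅋ p1) ⊗ (p1 ⅋ p1)) ⊗ ((p1 ⅋ p1) ⊗ (p1 ⅋ p1)))
  [⊗]  ⊢ (p1⊥ ⊗ p1⊥), (p1⊥ ⊗ p1⊥), ((p1 ⅋ p1) ⊗ (p1 ⅋ p1))
    [⅋]  ⊢ (p1⊥ ⊗ p1⊥), (p1 ⅋ p1)
      [⊗]  ⊢ p1, p1, (p1⊥ ⊗ p1⊥)
        [Ax]  ⊢ p1, p1⊥
        [Ax]  ⊢ p1, p1⊥
    [⅋]  ⊢ (p1⊥ ⊗ p1⊥), (p1 ⅋ p1)
      [⊗]  ⊢ p1, p1, (p1⊥ ⊗ p1⊥)
        [Ax]  ⊢ p1, p1⊥
        [Ax]  ⊢ p1, p1⊥
  [⊗]  ⊢ (p1⊥ ⊗ p1⊥), (p1⊥ ⊗ p1⊥), ((p1 ⅋ p1) ⊗ (p1 ⅋ p1))
    [⅋]  ⊢ (p1⊥ ⊗ p1⊥), (p1 ⅋ p1)
      [⊗]  ⊢ p1, p1, (p1⊥ ⊗ p1⊥)
        [Ax]  ⊢ p1, p1⊥
        [Ax]  ⊢ p1, p1⊥
    [⅋]  ⊢ (p1⊥ ⊗ p1⊥), (p1 ⅋ p1)
      [⊗]  ⊢ p1, p1, (p1⊥ ⊗ p1⊥)
        [Ax]  ⊢ p1, p1⊥
        [Ax]  ⊢ p1, p1⊥

Result: YES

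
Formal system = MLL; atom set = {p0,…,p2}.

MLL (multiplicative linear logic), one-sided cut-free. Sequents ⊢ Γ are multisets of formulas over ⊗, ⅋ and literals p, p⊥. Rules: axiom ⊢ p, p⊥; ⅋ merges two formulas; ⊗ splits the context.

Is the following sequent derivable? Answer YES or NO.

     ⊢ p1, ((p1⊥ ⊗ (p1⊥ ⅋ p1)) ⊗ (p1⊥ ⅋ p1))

Derivation trace:
[⊗]  ⊢ p1, ((p1⊥ ⊗ (p1⊥ ⅋ p1)) ⊗ (p1⊥ ⅋ p1))
  [⊗]  ⊢ p1, (p1⊥ ⊗ (p1⊥ ⅋ p1))
    [Ax]  ⊢ p1, p1⊥
    [⅋]  ⊢ (p1⊥ ⅋ p1)
      [Ax]  ⊢ p1, p1⊥
  [⅋]  ⊢ (p1⊥ ⅋ p1)
    [Ax]  ⊢ p1, p1⊥

Result: YES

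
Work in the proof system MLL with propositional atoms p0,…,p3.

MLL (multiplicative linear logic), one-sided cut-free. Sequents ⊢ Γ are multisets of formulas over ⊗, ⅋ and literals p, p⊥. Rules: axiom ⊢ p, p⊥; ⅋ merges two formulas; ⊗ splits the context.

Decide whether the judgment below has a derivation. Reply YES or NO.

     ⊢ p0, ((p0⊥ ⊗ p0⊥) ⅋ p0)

Derivation trace:
[⅋]  ⊢ p0, ((p0⊥ ⊗ p0⊥) ⅋ p0)
  [⊗]  ⊢ p0, p0, (p0⊥ ⊗ p0⊥)
    [Ax]  ⊢ p0, p0⊥
    [Ax]  ⊢ p0, p0⊥

Result: YES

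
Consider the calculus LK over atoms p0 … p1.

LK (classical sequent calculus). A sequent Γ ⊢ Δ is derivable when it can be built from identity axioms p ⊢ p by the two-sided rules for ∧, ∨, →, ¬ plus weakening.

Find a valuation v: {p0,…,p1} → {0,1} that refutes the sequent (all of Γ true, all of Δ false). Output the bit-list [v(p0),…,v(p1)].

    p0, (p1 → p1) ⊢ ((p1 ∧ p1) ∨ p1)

Truth-table refutation:
  v=00: Γ:[p0=F, (p1 → p1)=T] Δ:[((p1 ∧ p1) ∨ p1)=F] refutes=False
  v=01: Γ:[p0=F, (p1 → p1)=T] Δ:[((p1 ∧ p1) ∨ p1)=T] refutes=False
  v=10: Γ:[p0=T, (p1 → p1)=T] Δ:[((p1 ∧ p1) ∨ p1)=F] refutes=True  ← countermodel

Result: [1, 0]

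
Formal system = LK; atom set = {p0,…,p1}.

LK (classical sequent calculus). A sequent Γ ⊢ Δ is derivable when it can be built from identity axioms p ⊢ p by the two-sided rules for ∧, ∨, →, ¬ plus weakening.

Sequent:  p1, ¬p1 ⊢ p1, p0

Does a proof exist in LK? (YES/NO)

Derivation trace:
[WR] p1, ¬p1 ⊢ p1, p0
  [¬L] p1, ¬p1 ⊢ p1
    [WR] p1 ⊢ p1, p1
      [Ax] p1 ⊢ p1

Result: YES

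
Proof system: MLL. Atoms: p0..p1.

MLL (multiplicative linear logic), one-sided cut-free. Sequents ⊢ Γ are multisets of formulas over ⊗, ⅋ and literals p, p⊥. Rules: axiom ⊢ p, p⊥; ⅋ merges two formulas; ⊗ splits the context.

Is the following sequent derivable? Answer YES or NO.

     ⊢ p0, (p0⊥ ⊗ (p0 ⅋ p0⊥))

Derivation trace:
[⊗]  ⊢ p0, (p0⊥ ⊗ (p0 ⅋ p0⊥))
  [Ax]  ⊢ p0, p0⊥
  [⅋]  ⊢ (p0 ⅋ p0⊥)
    [Ax]  ⊢ p0, p0⊥

Result: YES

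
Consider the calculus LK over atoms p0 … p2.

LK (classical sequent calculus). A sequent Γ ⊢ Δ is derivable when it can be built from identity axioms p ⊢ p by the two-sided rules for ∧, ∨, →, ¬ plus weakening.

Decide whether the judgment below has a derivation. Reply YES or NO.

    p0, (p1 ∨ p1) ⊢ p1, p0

Derivation trace:
[∨L] p0, (p1 ∨ p1) ⊢ p1, p0
  [WL] p0, p1 ⊢ p0
    [Ax] p0 ⊢ p0
  [Ax] p1 ⊢ p1

Result: YES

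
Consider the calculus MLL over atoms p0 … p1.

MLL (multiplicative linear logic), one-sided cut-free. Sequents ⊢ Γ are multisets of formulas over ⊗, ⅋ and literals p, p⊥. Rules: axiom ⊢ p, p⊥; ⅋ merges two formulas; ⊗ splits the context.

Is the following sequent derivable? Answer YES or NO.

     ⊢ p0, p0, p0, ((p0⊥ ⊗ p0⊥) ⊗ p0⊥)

Proof tree:
[⊗]  ⊢ p0, p0, p0, ((p0⊥ ⊗ p0⊥) ⊗ p0⊥)
  [⊗]  ⊢ p0, p0, (p0⊥ ⊗ p0⊥)
    [Ax]  ⊢ p0, p0⊥
    [Ax]  ⊢ p0, p0⊥
  [Ax]  ⊢ p0, p0⊥

Result: YES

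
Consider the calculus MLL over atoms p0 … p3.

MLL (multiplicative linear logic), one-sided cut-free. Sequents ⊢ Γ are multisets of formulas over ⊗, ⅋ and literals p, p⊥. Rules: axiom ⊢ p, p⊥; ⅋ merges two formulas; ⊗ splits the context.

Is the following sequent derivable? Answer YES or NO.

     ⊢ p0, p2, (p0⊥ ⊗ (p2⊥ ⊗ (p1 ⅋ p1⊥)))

Derivation trace:
[⊗]  ⊢ p0, p2, (p0⊥ ⊗ (p2⊥ ⊗ (p1 ⅋ p1⊥)))
  [Ax]  ⊢ p0, p0⊥
  [⊗]  ⊢ p2, (p2⊥ ⊗ (p1 ⅋ p1⊥))
    [Ax]  ⊢ p2, p2⊥
    [⅋]  ⊢ (p1 ⅋ p1⊥)
      [Ax]  ⊢ p1, p1⊥

Result: YES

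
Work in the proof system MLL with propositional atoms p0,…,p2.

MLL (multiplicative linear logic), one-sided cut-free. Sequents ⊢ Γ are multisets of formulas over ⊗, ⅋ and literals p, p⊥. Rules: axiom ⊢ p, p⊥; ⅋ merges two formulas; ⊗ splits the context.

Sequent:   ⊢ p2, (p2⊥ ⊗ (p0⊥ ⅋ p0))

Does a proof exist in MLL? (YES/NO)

Derivation trace:
[⊗]  ⊢ p2, (p2⊥ ⊗ (p0⊥ ⅋ p0))
  [Ax]  ⊢ p2, p2⊥
  [⅋]  ⊢ (p0⊥ ⅋ p0)
    [Ax]  ⊢ p0, p0⊥

Result: YES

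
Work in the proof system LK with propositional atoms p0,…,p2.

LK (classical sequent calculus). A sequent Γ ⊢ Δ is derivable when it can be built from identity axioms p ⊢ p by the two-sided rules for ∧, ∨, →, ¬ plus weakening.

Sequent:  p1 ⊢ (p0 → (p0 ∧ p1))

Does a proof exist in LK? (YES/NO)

Derivation trace:
[→R] p1 ⊢ (p0 → (p0 ∧ p1))
  [∧R] p1, p0 ⊢ (p0 ∧ p1)
    [Ax] p0 ⊢ p0
    [Ax] p1 ⊢ p1

Result: YES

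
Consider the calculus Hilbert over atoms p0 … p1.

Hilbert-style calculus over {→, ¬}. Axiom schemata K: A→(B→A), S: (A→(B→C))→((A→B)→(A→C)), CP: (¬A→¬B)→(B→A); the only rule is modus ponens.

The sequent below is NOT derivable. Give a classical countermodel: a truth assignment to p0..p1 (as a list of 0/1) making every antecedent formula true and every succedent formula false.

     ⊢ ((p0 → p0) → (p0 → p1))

Search for a countermodel by truth-table:
  v=00: Γ:[] Δ:[((p0 → p0) → (p0 → p1))=T] refutes=False
  v=01: Γ:[] Δ:[((p0 → p0) → (p0 → p1))=T] refutes=False
  v=10: Γ:[] Δ:[((p0 → p0) → (p0 → p1))=F] refutes=True  ← countermodel

Result: [1, 0]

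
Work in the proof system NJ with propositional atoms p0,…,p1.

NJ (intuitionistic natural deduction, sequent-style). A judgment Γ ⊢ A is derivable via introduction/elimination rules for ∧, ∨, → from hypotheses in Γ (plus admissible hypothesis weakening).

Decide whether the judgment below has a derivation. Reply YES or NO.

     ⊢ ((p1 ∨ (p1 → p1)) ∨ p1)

Proof tree:
[∨I₁]  ⊢ ((p1 ∨ (p1 → p1)) ∨ p1)
  [∨I₂]  ⊢ (p1 ∨ (p1 → p1))
    [→I]  ⊢ (p1 → p1)
      [Ax] p1 ⊢ p1

Result: YES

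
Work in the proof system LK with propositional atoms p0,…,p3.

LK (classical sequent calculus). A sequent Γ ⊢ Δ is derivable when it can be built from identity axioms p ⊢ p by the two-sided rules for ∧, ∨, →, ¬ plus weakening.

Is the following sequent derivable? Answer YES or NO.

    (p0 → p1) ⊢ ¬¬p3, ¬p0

Enumerate valuations to refute Γ ⊢ Δ:
  v=0000: Γ:[(p0 → p1)=T] Δ:[¬¬p3=F, ¬p0=T] refutes=False
  v=0001: Γ:[(p0 → p1)=T] Δ:[¬¬p3=T, ¬p0=T] refutes=False
  v=0010: Γ:[(p0 → p1)=T] Δ:[¬¬p3=F, ¬p0=T] refutes=False
  v=0011: Γ:[(p0 → p1)=T] Δ:[¬¬p3=T, ¬p0=T] refutes=False
  v=0100: Γ:[(p0 → p1)=T] Δ:[¬¬p3=F, ¬p0=T] refutes=False
  v=0101: Γ:[(p0 → p1)=T] Δ:[¬¬p3=T, ¬p0=T] refutes=False
  v=0110: Γ:[(p0 → p1)=T] Δ:[¬¬p3=F, ¬p0=T] refutes=False
  v=0111: Γ:[(p0 → p1)=T] Δ:[¬¬p3=T, ¬p0=T] refutes=False
  v=1000: Γ:[(p0 → p1)=F] Δ:[¬¬p3=F, ¬p0=F] refutes=False
  v=1001: Γ:[(p0 → p1)=F] Δ:[¬¬p3=T, ¬p0=F] refutes=False
  v=1010: Γ:[(p0 → p1)=F] Δ:[¬¬p3=F, ¬p0=F] refutes=False
  v=1011: Γ:[(p0 → p1)=F] Δ:[¬¬p3=T, ¬p0=F] refutes=False
  v=1100: Γ:[(p0 → p1)=T] Δ:[¬¬p3=F, ¬p0=F] refutes=True  ← countermodel

Result: NO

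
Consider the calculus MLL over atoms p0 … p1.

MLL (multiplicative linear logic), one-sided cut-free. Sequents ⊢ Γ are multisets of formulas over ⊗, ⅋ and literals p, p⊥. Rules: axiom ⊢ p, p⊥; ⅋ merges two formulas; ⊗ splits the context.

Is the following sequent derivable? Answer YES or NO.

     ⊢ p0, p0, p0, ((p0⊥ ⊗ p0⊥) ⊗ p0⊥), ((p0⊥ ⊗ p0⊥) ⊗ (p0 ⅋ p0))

Derivation trace:
[⊗]  ⊢ p0, p0, p0, ((p0⊥ ⊗ p0⊥) ⊗ p0⊥), ((p0⊥ ⊗ p0⊥) ⊗ (p0 ⅋ p0))
  [⊗]  ⊢ p0, p0, (p0⊥ ⊗ p0⊥)
    [Ax]  ⊢ p0, p0⊥
    [Ax]  ⊢ p0, p0⊥
  [⅋]  ⊢ p0, ((p0⊥ ⊗ p0⊥) ⊗ p0⊥), (p0 ⅋ p0)
    [⊗]  ⊢ p0, p0, p0, ((p0⊥ ⊗ p0⊥) ⊗ p0⊥)
      [⊗]  ⊢ p0, p0, (p0⊥ ⊗ p0⊥)
        [Ax]  ⊢ p0, p0⊥
        [Ax]  ⊢ p0, p0⊥
      [Ax]  ⊢ p0, p0⊥

Result: YES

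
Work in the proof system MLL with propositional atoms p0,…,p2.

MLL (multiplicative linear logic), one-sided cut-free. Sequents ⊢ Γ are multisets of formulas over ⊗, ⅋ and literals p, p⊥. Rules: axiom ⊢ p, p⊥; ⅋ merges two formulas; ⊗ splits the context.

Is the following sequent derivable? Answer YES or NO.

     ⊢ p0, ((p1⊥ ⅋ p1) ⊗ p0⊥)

Derivation trace:
[⊗]  ⊢ p0, ((p1⊥ ⅋ p1) ⊗ p0⊥)
  [⅋]  ⊢ (p1⊥ ⅋ p1)
    [Ax]  ⊢ p1, p1⊥
  [Ax]  ⊢ p0, p0⊥

Result: YES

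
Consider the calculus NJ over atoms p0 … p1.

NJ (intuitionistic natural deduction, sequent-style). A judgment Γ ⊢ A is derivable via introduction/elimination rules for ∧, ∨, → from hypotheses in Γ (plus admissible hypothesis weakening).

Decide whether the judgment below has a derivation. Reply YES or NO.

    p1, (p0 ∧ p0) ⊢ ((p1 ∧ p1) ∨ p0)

Derivation (root first):
[∨I₁] p1, (p0 ∧ p0) ⊢ ((p1 ∧ p1) ∨ p0)
  [Wk] p1, (p0 ∧ p0) ⊢ (p1 ∧ p1)
    [∧I] p1 ⊢ (p1 ∧ p1)
      [Ax] p1 ⊢ p1
      [Ax] p1 ⊢ p1

Result: YES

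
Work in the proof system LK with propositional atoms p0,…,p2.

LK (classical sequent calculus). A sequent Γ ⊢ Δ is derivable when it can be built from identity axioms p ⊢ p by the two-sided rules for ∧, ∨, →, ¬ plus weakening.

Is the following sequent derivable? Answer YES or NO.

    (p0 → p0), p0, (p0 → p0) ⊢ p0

Derivation (root first):
[→L] (p0 → p0), p0, (p0 → p0) ⊢ p0
  [→L] p0, (p0 → p0) ⊢ p0
    [Ax] p0 ⊢ p0
    [Ax] p0 ⊢ p0
  [Ax] p0 ⊢ p0

Result: YES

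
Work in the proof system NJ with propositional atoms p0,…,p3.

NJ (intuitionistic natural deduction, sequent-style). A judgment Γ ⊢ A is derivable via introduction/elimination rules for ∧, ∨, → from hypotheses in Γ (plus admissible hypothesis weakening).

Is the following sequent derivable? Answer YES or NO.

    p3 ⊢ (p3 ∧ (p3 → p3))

Derivation trace:
[∧I] p3 ⊢ (p3 ∧ (p3 → p3))
  [→E] p3 ⊢ p3
    [→I]  ⊢ (p3 → p3)
      [Ax] p3 ⊢ p3
    [Ax] p3 ⊢ p3
  [→I]  ⊢ (p3 → p3)
    [Ax] p3 ⊢ p3

Result: YES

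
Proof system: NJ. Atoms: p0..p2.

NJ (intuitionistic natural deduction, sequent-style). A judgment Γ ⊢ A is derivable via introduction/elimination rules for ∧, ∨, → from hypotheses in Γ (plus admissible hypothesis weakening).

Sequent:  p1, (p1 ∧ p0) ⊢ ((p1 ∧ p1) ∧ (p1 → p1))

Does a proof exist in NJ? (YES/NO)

Derivation trace:
[∧I] p1, (p1 ∧ p0) ⊢ ((p1 ∧ p1) ∧ (p1 → p1))
  [∧I] p1, (p1 ∧ p0) ⊢ (p1 ∧ p1)
    [Ax] p1 ⊢ p1
    [Wk] p1, (p1 ∧ p0) ⊢ p1
      [Ax] p1 ⊢ p1
  [→I]  ⊢ (p1 → p1)
    [Ax] p1 ⊢ p1

Result: YES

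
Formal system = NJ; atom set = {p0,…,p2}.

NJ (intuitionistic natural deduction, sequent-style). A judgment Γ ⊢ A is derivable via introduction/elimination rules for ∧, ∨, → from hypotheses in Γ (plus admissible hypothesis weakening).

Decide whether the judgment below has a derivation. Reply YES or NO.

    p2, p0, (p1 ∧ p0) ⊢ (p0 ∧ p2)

Derivation (root first):
[Wk] p2, p0, (p1 ∧ p0) ⊢ (p0 ∧ p2)
  [∧I] p2, p0 ⊢ (p0 ∧ p2)
    [Ax] p0 ⊢ p0
    [Ax] p2 ⊢ p2

Result: YES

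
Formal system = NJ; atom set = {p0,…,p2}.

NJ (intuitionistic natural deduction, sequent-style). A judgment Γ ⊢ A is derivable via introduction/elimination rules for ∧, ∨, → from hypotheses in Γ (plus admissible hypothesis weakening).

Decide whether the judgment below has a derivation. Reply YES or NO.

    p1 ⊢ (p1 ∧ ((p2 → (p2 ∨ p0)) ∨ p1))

Derivation (root first):
[∧I] p1 ⊢ (p1 ∧ ((p2 → (p2 ∨ p0)) ∨ p1))
  [Ax] p1 ⊢ p1
  [∨I₁]  ⊢ ((p2 → (p2 ∨ p0)) ∨ p1)
    [→I]  ⊢ (p2 → (p2 ∨ p0))
      [∨I₁] p2 ⊢ (p2 ∨ p0)
        [Ax] p2 ⊢ p2

Result: YES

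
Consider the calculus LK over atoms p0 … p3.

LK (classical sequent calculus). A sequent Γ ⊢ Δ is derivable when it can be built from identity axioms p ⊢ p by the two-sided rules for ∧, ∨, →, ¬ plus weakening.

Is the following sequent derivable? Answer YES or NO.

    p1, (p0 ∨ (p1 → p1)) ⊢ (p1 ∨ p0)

Derivation trace:
[∨R] p1, (p0 ∨ (p1 → p1)) ⊢ (p1 ∨ p0)
  [∨L] p1, (p0 ∨ (p1 → p1)) ⊢ p1, p0
    [Ax] p0 ⊢ p0
    [→L] p1, (p1 → p1) ⊢ p1
      [Ax] p1 ⊢ p1
      [Ax] p1 ⊢ p1

Result: YES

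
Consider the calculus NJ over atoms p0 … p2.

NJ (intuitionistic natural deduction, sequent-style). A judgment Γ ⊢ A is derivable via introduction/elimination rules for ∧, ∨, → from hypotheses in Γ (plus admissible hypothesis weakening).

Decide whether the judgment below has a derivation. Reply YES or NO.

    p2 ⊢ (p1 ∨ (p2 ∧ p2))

Proof tree:
[∨I₂] p2 ⊢ (p1 ∨ (p2 ∧ p2))
  [∧I] p2 ⊢ (p2 ∧ p2)
    [Ax] p2 ⊢ p2
    [Ax] p2 ⊢ p2

Result: YES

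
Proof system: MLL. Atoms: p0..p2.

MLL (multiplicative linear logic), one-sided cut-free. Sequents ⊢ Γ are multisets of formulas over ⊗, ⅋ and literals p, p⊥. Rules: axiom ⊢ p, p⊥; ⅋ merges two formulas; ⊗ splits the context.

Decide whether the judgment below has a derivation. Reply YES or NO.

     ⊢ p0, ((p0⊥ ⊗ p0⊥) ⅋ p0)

Proof tree:
[⅋]  ⊢ p0, ((p0⊥ ⊗ p0⊥) ⅋ p0)
  [⊗]  ⊢ p0, p0, (p0⊥ ⊗ p0⊥)
    [Ax]  ⊢ p0, p0⊥
    [Ax]  ⊢ p0, p0⊥

Result: YES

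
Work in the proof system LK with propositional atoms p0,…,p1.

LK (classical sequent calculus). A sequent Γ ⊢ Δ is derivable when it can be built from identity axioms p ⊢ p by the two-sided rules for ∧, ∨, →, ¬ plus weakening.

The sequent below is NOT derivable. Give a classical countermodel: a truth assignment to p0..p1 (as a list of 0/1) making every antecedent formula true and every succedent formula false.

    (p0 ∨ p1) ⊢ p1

Truth-table refutation:
  v=00: Γ:[(p0 ∨ p1)=F] Δ:[p1=F] refutes=False
  v=01: Γ:[(p0 ∨ p1)=T] Δ:[p1=T] refutes=False
  v=10: Γ:[(p0 ∨ p1)=T] Δ:[p1=F] refutes=True  ← countermodel

Result: [1, 0]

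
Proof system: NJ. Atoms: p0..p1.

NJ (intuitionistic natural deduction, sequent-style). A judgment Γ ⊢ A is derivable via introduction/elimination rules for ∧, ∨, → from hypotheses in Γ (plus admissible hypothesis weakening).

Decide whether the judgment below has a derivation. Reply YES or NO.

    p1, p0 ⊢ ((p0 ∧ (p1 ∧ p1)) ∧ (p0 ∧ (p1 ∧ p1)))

Derivation trace:
[∧I] p1, p0 ⊢ ((p0 ∧ (p1 ∧ p1)) ∧ (p0 ∧ (p1 ∧ p1)))
  [∧I] p1, p0 ⊢ (p0 ∧ (p1 ∧ p1))
    [Wk] p0, p0 ⊢ p0
      [Ax] p0 ⊢ p0
    [∧I] p1 ⊢ (p1 ∧ p1)
      [Ax] p1 ⊢ p1
      [Ax] p1 ⊢ p1
  [∧I] p1, p0 ⊢ (p0 ∧ (p1 ∧ p1))
    [Wk] p0, p0 ⊢ p0
      [Ax] p0 ⊢ p0
    [∧I] p1 ⊢ (p1 ∧ p1)
      [Ax] p1 ⊢ p1
      [Ax] p1 ⊢ p1

Result: YES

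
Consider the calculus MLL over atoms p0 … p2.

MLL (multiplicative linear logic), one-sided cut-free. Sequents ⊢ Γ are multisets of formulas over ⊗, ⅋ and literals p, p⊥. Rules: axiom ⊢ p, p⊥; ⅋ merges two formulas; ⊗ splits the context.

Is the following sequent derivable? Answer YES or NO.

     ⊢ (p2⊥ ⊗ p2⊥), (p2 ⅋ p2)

Proof tree:
[⅋]  ⊢ (p2⊥ ⊗ p2⊥), (p2 ⅋ p2)
  [⊗]  ⊢ p2, p2, (p2⊥ ⊗ p2⊥)
    [Ax]  ⊢ p2, p2⊥
    [Ax]  ⊢ p2, p2⊥

Result: YES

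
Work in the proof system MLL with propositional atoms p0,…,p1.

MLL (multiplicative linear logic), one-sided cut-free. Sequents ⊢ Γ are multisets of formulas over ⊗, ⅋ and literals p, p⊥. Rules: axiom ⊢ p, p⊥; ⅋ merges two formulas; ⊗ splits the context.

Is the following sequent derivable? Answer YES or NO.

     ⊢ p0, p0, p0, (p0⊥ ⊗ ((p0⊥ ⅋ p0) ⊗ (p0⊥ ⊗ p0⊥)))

Derivation trace:
[⊗]  ⊢ p0, p0, p0, (p0⊥ ⊗ ((p0⊥ ⅋ p0) ⊗ (p0⊥ ⊗ p0⊥)))
  [Ax]  ⊢ p0, p0⊥
  [⊗]  ⊢ p0, p0, ((p0⊥ ⅋ p0) ⊗ (p0⊥ ⊗ p0⊥))
    [⅋]  ⊢ (p0⊥ ⅋ p0)
      [Ax]  ⊢ p0, p0⊥
    [⊗]  ⊢ p0, p0, (p0⊥ ⊗ p0⊥)
      [Ax]  ⊢ p0, p0⊥
      [Ax]  ⊢ p0, p0⊥

Result: YES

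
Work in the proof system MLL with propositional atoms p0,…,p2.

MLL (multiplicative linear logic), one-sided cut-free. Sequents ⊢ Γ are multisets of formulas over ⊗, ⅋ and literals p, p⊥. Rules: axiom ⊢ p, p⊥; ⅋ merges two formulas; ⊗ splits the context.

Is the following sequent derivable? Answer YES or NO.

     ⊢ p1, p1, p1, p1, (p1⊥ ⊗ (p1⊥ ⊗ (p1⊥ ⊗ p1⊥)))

Derivation (root first):
[⊗]  ⊢ p1, p1, p1, p1, (p1⊥ ⊗ (p1⊥ ⊗ (p1⊥ ⊗ p1⊥)))
  [Ax]  ⊢ p1, p1⊥
  [⊗]  ⊢ p1, p1, p1, (p1⊥ ⊗ (p1⊥ ⊗ p1⊥))
    [Ax]  ⊢ p1, p1⊥
    [⊗]  ⊢ p1, p1, (p1⊥ ⊗ p1⊥)
      [Ax]  ⊢ p1, p1⊥
      [Ax]  ⊢ p1, p1⊥

Result: YES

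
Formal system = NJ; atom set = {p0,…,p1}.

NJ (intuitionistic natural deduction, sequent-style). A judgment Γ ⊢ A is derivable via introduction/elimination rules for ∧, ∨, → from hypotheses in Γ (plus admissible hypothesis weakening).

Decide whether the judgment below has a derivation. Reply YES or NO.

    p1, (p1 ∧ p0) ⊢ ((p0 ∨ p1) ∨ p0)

Derivation (root first):
[∨I₁] p1, (p1 ∧ p0) ⊢ ((p0 ∨ p1) ∨ p0)
  [Wk] p1, (p1 ∧ p0) ⊢ (p0 ∨ p1)
    [∨I₂] p1 ⊢ (p0 ∨ p1)
      [Ax] p1 ⊢ p1

Result: YES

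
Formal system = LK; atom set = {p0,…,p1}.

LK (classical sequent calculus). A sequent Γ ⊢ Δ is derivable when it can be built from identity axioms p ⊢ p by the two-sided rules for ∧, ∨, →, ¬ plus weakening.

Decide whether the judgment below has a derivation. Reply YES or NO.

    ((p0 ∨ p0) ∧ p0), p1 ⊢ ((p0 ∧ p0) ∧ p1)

Derivation (root first):
[∧R] ((p0 ∨ p0) ∧ p0), p1 ⊢ ((p0 ∧ p0) ∧ p1)
  [∧L] ((p0 ∨ p0) ∧ p0) ⊢ (p0 ∧ p0)
    [∧R] (p0 ∨ p0), p0 ⊢ (p0 ∧ p0)
      [∨L] (p0 ∨ p0) ⊢ p0
        [Ax] p0 ⊢ p0
        [Ax] p0 ⊢ p0
      [Ax] p0 ⊢ p0
  [Ax] p1 ⊢ p1

Result: YES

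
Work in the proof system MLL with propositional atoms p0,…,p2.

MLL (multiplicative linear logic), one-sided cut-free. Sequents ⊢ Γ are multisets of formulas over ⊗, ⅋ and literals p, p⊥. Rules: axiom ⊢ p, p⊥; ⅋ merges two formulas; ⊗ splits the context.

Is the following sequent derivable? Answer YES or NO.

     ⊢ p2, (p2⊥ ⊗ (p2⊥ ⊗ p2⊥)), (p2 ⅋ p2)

Derivation trace:
[⅋]  ⊢ p2, (p2⊥ ⊗ (p2⊥ ⊗ p2⊥)), (p2 ⅋ p2)
  [⊗]  ⊢ p2, p2, p2, (p2⊥ ⊗ (p2⊥ ⊗ p2⊥))
    [Ax]  ⊢ p2, p2⊥
    [⊗]  ⊢ p2, p2, (p2⊥ ⊗ p2⊥)
      [Ax]  ⊢ p2, p2⊥
      [Ax]  ⊢ p2, p2⊥

Result: YES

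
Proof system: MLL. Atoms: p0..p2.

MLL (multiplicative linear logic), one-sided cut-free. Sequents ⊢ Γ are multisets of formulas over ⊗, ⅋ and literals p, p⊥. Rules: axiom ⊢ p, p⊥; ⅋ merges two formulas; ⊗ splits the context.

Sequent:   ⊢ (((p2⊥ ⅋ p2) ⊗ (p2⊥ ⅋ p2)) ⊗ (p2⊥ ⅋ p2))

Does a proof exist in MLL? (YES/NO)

Proof tree:
[⊗]  ⊢ (((p2⊥ ⅋ p2) ⊗ (p2⊥ ⅋ p2)) ⊗ (p2⊥ ⅋ p2))
  [⊗]  ⊢ ((p2⊥ ⅋ p2) ⊗ (p2⊥ ⅋ p2))
    [⅋]  ⊢ (p2⊥ ⅋ p2)
      [Ax]  ⊢ p2, p2⊥
    [⅋]  ⊢ (p2⊥ ⅋ p2)
      [Ax]  ⊢ p2, p2⊥
  [⅋]  ⊢ (p2⊥ ⅋ p2)
    [Ax]  ⊢ p2, p2⊥

Result: YES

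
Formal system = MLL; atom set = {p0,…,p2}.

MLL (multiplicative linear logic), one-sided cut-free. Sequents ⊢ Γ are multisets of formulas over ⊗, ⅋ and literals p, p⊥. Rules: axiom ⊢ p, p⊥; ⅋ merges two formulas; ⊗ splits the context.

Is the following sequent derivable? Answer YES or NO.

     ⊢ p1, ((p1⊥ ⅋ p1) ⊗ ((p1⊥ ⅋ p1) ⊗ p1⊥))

Proof tree:
[⊗]  ⊢ p1, ((p1⊥ ⅋ p1) ⊗ ((p1⊥ ⅋ p1) ⊗ p1⊥))
  [⅋]  ⊢ (p1⊥ ⅋ p1)
    [Ax]  ⊢ p1, p1⊥
  [⊗]  ⊢ p1, ((p1⊥ ⅋ p1) ⊗ p1⊥)
    [⅋]  ⊢ (p1⊥ ⅋ p1)
      [Ax]  ⊢ p1, p1⊥
    [Ax]  ⊢ p1, p1⊥

Result: YES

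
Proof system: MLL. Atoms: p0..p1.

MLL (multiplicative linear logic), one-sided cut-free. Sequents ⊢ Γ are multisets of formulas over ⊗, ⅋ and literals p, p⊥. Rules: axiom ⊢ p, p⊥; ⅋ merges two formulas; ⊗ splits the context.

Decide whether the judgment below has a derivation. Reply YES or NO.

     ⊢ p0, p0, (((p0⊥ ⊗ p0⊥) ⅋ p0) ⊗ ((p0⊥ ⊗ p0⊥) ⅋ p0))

Proof tree:
[⊗]  ⊢ p0, p0, (((p0⊥ ⊗ p0⊥) ⅋ p0) ⊗ ((p0⊥ ⊗ p0⊥) ⅋ p0))
  [⅋]  ⊢ p0, ((p0⊥ ⊗ p0⊥) ⅋ p0)
    [⊗]  ⊢ p0, p0, (p0⊥ ⊗ p0⊥)
      [Ax]  ⊢ p0, p0⊥
      [Ax]  ⊢ p0, p0⊥
  [⅋]  ⊢ p0, ((p0⊥ ⊗ p0⊥) ⅋ p0)
    [⊗]  ⊢ p0, p0, (p0⊥ ⊗ p0⊥)
      [Ax]  ⊢ p0, p0⊥
      [Ax]  ⊢ p0, p0⊥

Result: YES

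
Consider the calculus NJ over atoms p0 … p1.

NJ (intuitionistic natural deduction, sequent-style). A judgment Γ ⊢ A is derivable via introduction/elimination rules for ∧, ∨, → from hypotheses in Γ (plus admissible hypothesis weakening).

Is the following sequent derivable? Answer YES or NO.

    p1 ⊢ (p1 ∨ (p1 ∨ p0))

Derivation (root first):
[∨I₂] p1 ⊢ (p1 ∨ (p1 ∨ p0))
  [∨I₁] p1 ⊢ (p1 ∨ p0)
    [Ax] p1 ⊢ p1

Result: YES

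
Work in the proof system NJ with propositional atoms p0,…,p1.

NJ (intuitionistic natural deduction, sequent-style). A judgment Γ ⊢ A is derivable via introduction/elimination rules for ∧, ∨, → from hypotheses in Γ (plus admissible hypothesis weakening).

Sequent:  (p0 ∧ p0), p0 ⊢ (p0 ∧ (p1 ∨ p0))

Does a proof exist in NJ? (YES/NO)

Derivation (root first):
[∧I] (p0 ∧ p0), p0 ⊢ (p0 ∧ (p1 ∨ p0))
  [Wk] p0, (p0 ∧ p0) ⊢ p0
    [Ax] p0 ⊢ p0
  [∨I₂] p0, (p0 ∧ p0) ⊢ (p1 ∨ p0)
    [Wk] p0, (p0 ∧ p0) ⊢ p0
      [Ax] p0 ⊢ p0

Result: YES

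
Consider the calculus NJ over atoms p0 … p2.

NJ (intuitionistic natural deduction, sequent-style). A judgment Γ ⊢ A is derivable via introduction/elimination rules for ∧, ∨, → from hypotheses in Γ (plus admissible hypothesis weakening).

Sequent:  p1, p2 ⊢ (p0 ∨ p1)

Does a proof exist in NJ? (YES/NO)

Proof tree:
[∨I₂] p1, p2 ⊢ (p0 ∨ p1)
  [Wk] p1, p2 ⊢ p1
    [Ax] p1 ⊢ p1

Result: YES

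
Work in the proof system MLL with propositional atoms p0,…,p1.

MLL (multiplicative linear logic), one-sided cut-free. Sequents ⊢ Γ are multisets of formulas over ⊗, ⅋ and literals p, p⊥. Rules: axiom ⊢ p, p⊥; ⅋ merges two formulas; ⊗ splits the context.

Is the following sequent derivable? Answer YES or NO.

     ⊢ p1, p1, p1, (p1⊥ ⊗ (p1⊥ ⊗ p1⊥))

Derivation trace:
[⊗]  ⊢ p1, p1, p1, (p1⊥ ⊗ (p1⊥ ⊗ p1⊥))
  [Ax]  ⊢ p1, p1⊥
  [⊗]  ⊢ p1, p1, (p1⊥ ⊗ p1⊥)
    [Ax]  ⊢ p1, p1⊥
    [Ax]  ⊢ p1, p1⊥

Result: YES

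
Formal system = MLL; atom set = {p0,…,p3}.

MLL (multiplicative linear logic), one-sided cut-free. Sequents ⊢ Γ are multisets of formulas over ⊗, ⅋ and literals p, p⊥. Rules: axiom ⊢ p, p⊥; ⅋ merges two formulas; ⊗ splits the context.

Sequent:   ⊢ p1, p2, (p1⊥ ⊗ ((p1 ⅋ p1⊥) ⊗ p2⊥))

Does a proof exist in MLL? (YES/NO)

Derivation (root first):
[⊗]  ⊢ p1, p2, (p1⊥ ⊗ ((p1 ⅋ p1⊥) ⊗ p2⊥))
  [Ax]  ⊢ p1, p1⊥
  [⊗]  ⊢ p2, ((p1 ⅋ p1⊥) ⊗ p2⊥)
    [⅋]  ⊢ (p1 ⅋ p1⊥)
      [Ax]  ⊢ p1, p1⊥
    [Ax]  ⊢ p2, p2⊥

Result: YES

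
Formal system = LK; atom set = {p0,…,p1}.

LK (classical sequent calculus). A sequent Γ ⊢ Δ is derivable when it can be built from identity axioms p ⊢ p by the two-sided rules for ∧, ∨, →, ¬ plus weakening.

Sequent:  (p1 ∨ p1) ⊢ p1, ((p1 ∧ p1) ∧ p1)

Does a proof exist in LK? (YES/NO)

Proof tree:
[∨L] (p1 ∨ p1) ⊢ p1, ((p1 ∧ p1) ∧ p1)
  [∧R] p1 ⊢ ((p1 ∧ p1) ∧ p1)
    [∧R] p1 ⊢ (p1 ∧ p1)
      [Ax] p1 ⊢ p1
      [Ax] p1 ⊢ p1
    [Ax] p1 ⊢ p1
  [Ax] p1 ⊢ p1

Result: YES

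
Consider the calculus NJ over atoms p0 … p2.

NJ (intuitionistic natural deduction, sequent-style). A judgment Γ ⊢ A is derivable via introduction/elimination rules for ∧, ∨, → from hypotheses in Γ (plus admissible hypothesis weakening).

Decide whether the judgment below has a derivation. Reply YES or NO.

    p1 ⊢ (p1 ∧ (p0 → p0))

Derivation (root first):
[∧I] p1 ⊢ (p1 ∧ (p0 → p0))
  [Ax] p1 ⊢ p1
  [→I]  ⊢ (p0 → p0)
    [Ax] p0 ⊢ p0

Result: YES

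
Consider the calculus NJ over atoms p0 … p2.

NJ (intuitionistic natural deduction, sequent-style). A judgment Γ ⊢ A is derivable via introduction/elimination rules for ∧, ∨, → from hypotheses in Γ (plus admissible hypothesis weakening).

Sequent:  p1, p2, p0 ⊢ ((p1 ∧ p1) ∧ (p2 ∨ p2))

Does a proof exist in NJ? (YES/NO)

Derivation trace:
[∧I] p1, p2, p0 ⊢ ((p1 ∧ p1) ∧ (p2 ∨ p2))
  [Wk] p1, p0 ⊢ (p1 ∧ p1)
    [∧I] p1 ⊢ (p1 ∧ p1)
      [Ax] p1 ⊢ p1
      [Ax] p1 ⊢ p1
  [∨I₂] p2 ⊢ (p2 ∨ p2)
    [Ax] p2 ⊢ p2

Result: YES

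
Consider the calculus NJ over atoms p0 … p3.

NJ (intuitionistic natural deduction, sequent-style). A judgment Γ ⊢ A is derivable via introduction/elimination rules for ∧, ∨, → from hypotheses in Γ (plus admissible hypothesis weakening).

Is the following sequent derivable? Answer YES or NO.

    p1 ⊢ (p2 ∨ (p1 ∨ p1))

Proof tree:
[∨I₂] p1 ⊢ (p2 ∨ (p1 ∨ p1))
  [∨I₂] p1 ⊢ (p1 ∨ p1)
    [Ax] p1 ⊢ p1

Result: YES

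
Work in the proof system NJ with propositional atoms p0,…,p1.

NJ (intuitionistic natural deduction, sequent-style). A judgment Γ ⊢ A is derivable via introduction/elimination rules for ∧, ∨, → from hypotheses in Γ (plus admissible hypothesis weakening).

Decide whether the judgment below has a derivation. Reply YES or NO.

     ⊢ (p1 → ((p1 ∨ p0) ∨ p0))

Derivation trace:
[→I]  ⊢ (p1 → ((p1 ∨ p0) ∨ p0))
  [∨I₁] p1 ⊢ ((p1 ∨ p0) ∨ p0)
    [∨I₁] p1 ⊢ (p1 ∨ p0)
      [Ax] p1 ⊢ p1

Result: YES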